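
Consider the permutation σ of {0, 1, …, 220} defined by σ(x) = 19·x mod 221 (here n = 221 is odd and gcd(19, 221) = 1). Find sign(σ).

-1

Orbit of 60 under x↦19x: [60, 35, 2, 38, 59, 16, 83]… (length divides ord_221(19)).
Cycle lengths of π_19 on ℤ/221ℤ: [24, 24, 24, 24, 24, 24, 24, 24, 12, 8, 8, 1]; 12 cycles in total.
221 − 12 = 209 transpositions; sign(π) = (−1)^209 = -1.
The Jacobi symbol (19|221) = -1 (Zolotarev) agrees.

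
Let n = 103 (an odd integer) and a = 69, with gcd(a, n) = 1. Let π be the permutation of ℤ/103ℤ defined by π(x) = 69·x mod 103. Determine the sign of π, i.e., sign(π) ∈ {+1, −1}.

Orbit of 81 under x↦69x: [81, 27, 9, 3, 1, 69, 23]… (length divides ord_103(69)).
Decompose π into cycles: lengths [34, 34, 34, 1] (4 cycles, including the fixed point 0).
With 4 cycles on 103 points, sign = (−1)^{103−4} = -1.
Zolotarev: (69|103) = -1, matching the cycle-count sign.

-1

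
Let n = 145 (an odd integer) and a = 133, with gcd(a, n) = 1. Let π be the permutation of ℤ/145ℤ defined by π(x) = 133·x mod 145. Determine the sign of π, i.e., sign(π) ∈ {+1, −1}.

+1

Orbit of 12 under x↦133x: [12, 1, 133, 144]… (length divides ord_145(133)).
π_133 has 37 disjoint cycles with lengths [4, 4, 4, 4, 4, 4, 4, 4, 4, 4, 4, 4, 4, 4, 4, 4, 4, 4, 4, 4, 4, 4, 4, 4, 4, 4, 4, 4, 4, 4, 4, 4, 4, 4, 4, 4, 1] on {0,…,144}.
145 − 37 = 108 transpositions; sign(π) = (−1)^108 = +1.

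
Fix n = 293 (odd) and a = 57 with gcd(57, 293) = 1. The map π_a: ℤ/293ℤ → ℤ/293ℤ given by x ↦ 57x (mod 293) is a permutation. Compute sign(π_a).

Orbit of 109 under x↦57x: [109, 60, 197, 95, 141, 126, 150]… (length divides ord_293(57)).
The orbit structure of x ↦ 57x mod 293: 5 orbits of sizes [73, 73, 73, 73, 1].
293 − 5 = 288 transpositions; sign(π) = (−1)^288 = +1.
Via Zolotarev, sign(π_{57}) = (57|293) = +1.

+1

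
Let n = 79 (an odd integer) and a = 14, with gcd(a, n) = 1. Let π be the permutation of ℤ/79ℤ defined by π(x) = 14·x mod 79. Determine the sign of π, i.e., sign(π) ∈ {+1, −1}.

-1

Start at x=78: 78 → 65 → 41 → 21 → 57 → 8 → 33 → … (one orbit).
The orbit structure of x ↦ 14x mod 79: 4 orbits of sizes [26, 26, 26, 1].
4 cycles on 79: each ℓ→(−1)^(ℓ−1), product (−1)^75 = -1.
The Jacobi symbol (14|79) = -1 (Zolotarev) agrees.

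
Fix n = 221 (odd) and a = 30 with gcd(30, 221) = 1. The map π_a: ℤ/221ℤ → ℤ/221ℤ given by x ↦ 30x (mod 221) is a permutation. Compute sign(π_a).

+1

Start at x=166: 166 → 118 → 4 → 120 → 64 → 152 → 140 → … (one orbit).
Cycle type of π: 12×16 + 6×2 + 4×4 + 1; total 23 cycles.
sign(π) = (−1)^{n − #cycles} = (−1)^{221−23} = (−1)^198 = +1.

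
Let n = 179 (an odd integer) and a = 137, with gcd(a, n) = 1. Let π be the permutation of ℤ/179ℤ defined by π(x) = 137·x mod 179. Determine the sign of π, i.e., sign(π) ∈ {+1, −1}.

-1

Orbit of 155 under x↦137x: [155, 113, 87, 105, 65, 134, 100]… (length divides ord_179(137)).
2 cycles of lengths [178, 1].
2 cycles on 179: each ℓ→(−1)^(ℓ−1), product (−1)^177 = -1.
Check: (137/179) = -1 by Zolotarev.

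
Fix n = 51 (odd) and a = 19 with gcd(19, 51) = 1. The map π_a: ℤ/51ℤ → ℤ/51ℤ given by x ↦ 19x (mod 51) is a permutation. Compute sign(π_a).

Trace 16: π^k(16) = [16, 49, 13, 43, 1, 19, 4] for k=0..6.
Cycle type of π: 8×6 + 1×3; total 9 cycles.
With 9 cycles on 51 points, sign = (−1)^{51−9} = +1.
Via Zolotarev, sign(π_{19}) = (19|51) = +1.

+1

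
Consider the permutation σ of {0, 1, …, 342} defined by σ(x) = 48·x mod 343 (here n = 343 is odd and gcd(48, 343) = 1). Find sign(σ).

Trace 97: π^k(97) = [97, 197, 195, 99, 293, 1, 48] for k=0..6.
Cycle lengths of π_48 on ℤ/343ℤ: [14, 14, 14, 14, 14, 14, 14, 14, 14, 14, 14, 14, 14, 14, 14, 14, 14, 14, 14, 14, 14, 2, 2, 2, 2, 2, 2, 2, 2, 2, 2, 2, 2, 2, 2, 2, 2, 2, 2, 2, 2, 2, 2, 2, 2, 1]; 46 cycles in total.
n − c = 343 − 46 = 297; sign = (−1)^297 = -1.

-1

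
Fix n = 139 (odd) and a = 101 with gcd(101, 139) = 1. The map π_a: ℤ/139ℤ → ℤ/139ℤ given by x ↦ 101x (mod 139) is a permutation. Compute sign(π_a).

-1

Orbit of 92 under x↦101x: [92, 118, 103, 117, 2, 63, 108]… (length divides ord_139(101)).
The orbit structure of x ↦ 101x mod 139: 2 orbits of sizes [138, 1].
Σ(ℓ_i−1) = 139−2 = 137; sign = (−1)^137 = -1.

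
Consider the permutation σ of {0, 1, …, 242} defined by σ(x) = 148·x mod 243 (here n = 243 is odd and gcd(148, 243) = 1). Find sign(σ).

+1

Trace 82: π^k(82) = [82, 229, 115, 10, 22, 97, 19] for k=0..6.
Cycle lengths of π_148 on ℤ/243ℤ: [81, 81, 27, 27, 9, 9, 3, 3, 1, 1, 1]; 11 cycles in total.
11 cycles on 243: each ℓ→(−1)^(ℓ−1), product (−1)^232 = +1.
Zolotarev: (148|243) = +1, matching the cycle-count sign.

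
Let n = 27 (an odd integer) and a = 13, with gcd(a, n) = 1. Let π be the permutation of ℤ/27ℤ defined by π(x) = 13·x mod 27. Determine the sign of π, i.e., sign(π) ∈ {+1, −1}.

+1

Start at x=4: 4 → 25 → 1 → 13 → 7 → 10 → 22 → … (one orbit).
Cycle lengths of π_13 on ℤ/27ℤ: [9, 9, 3, 3, 1, 1, 1]; 7 cycles in total.
n − c = 27 − 7 = 20; sign = (−1)^20 = +1.
Check: (13/27) = +1 by Zolotarev.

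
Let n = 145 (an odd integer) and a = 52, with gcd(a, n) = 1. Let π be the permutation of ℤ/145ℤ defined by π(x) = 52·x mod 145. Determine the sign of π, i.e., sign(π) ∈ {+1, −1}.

-1

Trace 136: π^k(136) = [136, 112, 24, 88, 81, 7, 74] for k=0..6.
π_52 has 10 disjoint cycles with lengths [28, 28, 28, 28, 7, 7, 7, 7, 4, 1] on {0,…,144}.
10 cycles on 145: each ℓ→(−1)^(ℓ−1), product (−1)^135 = -1.
Check: (52/145) = -1 by Zolotarev.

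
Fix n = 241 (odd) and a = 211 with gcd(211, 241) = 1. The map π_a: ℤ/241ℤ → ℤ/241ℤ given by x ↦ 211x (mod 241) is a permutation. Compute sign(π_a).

+1

Trace 1: π^k(1) = [1, 211, 177, 233, 240, 30, 64] for k=0..6.
31 cycles of lengths [8, 8, 8, 8, 8, 8, 8, 8, 8, 8, 8, 8, 8, 8, 8, 8, 8, 8, 8, 8, 8, 8, 8, 8, 8, 8, 8, 8, 8, 8, 1].
Σ(ℓ_i−1) = 241−31 = 210; sign = (−1)^210 = +1.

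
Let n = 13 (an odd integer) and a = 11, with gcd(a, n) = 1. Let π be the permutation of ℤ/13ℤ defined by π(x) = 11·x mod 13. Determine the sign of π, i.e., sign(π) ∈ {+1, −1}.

-1

Trace 2: π^k(2) = [2, 9, 8, 10, 6, 1, 11] for k=0..6.
2 cycles of lengths [12, 1].
sign(π) = (−1)^{n − #cycles} = (−1)^{13−2} = (−1)^11 = -1.
The Jacobi symbol (11|13) = -1 (Zolotarev) agrees.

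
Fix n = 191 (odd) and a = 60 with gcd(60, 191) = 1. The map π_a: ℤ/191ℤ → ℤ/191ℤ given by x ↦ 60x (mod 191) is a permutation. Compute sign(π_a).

Start at x=2: 2 → 120 → 133 → 149 → 154 → 72 → 118 → … (one orbit).
The orbit structure of x ↦ 60x mod 191: 3 orbits of sizes [95, 95, 1].
Σ(ℓ_i−1) = 191−3 = 188; sign = (−1)^188 = +1.
Check: (60/191) = +1 by Zolotarev.

+1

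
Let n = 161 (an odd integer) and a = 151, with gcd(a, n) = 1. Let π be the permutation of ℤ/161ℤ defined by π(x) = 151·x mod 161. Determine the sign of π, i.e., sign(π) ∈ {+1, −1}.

Trace 142: π^k(142) = [142, 29, 32, 2, 141, 39, 93] for k=0..6.
Decompose π into cycles: lengths [33, 33, 33, 33, 11, 11, 3, 3, 1] (9 cycles, including the fixed point 0).
sign(π) = (−1)^{n − #cycles} = (−1)^{161−9} = (−1)^152 = +1.
(151|161)_J = +1 (Zolotarev's lemma cross-check).

+1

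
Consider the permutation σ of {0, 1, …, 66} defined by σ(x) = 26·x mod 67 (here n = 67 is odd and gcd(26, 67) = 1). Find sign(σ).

+1

Start at x=65: 65 → 15 → 55 → 23 → 62 → 4 → 37 → … (one orbit).
3 cycles of lengths [33, 33, 1].
n − c = 67 − 3 = 64; sign = (−1)^64 = +1.
The Jacobi symbol (26|67) = +1 (Zolotarev) agrees.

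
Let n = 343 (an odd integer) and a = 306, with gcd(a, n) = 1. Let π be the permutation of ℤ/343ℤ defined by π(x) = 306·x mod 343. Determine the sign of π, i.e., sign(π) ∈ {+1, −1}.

-1

Trace 234: π^k(234) = [234, 260, 327, 249, 48, 282, 199] for k=0..6.
The orbit structure of x ↦ 306x mod 343: 4 orbits of sizes [294, 42, 6, 1].
sign(π) = (−1)^{n − #cycles} = (−1)^{343−4} = (−1)^339 = -1.
Check: (306/343) = -1 by Zolotarev.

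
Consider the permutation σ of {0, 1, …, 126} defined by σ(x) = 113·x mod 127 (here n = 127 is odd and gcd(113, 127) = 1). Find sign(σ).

+1

Trace 16: π^k(16) = [16, 30, 88, 38, 103, 82, 122] for k=0..6.
π_113 has 3 disjoint cycles with lengths [63, 63, 1] on {0,…,126}.
n − c = 127 − 3 = 124; sign = (−1)^124 = +1.
Zolotarev: (113|127) = +1, matching the cycle-count sign.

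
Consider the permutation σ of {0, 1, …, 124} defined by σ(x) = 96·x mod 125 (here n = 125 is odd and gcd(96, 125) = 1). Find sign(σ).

+1

Start at x=81: 81 → 26 → 121 → 116 → 11 → 56 → 1 → … (one orbit).
Cycle type of π: 25×4 + 5×4 + 1×5; total 13 cycles.
13 cycles on 125: each ℓ→(−1)^(ℓ−1), product (−1)^112 = +1.
Check: (96/125) = +1 by Zolotarev.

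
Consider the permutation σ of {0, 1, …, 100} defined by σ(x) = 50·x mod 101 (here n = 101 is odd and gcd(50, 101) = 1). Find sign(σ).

Start at x=43: 43 → 29 → 36 → 83 → 9 → 46 → 78 → … (one orbit).
Decompose π into cycles: lengths [100, 1] (2 cycles, including the fixed point 0).
Σ(ℓ_i−1) = 101−2 = 99; sign = (−1)^99 = -1.
(50|101)_J = -1 (Zolotarev's lemma cross-check).

-1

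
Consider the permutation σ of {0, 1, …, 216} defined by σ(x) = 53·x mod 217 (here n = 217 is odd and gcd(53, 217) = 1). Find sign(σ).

Trace 67: π^k(67) = [67, 79, 64, 137, 100, 92, 102] for k=0..6.
The orbit structure of x ↦ 53x mod 217: 10 orbits of sizes [30, 30, 30, 30, 30, 30, 30, 3, 3, 1].
With 10 cycles on 217 points, sign = (−1)^{217−10} = -1.

-1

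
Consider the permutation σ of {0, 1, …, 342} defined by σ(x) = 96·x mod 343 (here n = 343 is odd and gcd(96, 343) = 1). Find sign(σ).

-1

Start at x=190: 190 → 61 → 25 → 342 → 247 → 45 → 204 → … (one orbit).
The orbit structure of x ↦ 96x mod 343: 4 orbits of sizes [294, 42, 6, 1].
n − c = 343 − 4 = 339; sign = (−1)^339 = -1.
Zolotarev: (96|343) = -1, matching the cycle-count sign.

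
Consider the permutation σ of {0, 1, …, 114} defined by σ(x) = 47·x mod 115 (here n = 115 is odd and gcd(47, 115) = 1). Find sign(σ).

Trace 47: π^k(47) = [47, 24, 93, 1] for k=0..3.
The orbit structure of x ↦ 47x mod 115: 46 orbits of sizes [4, 4, 4, 4, 4, 4, 4, 4, 4, 4, 4, 4, 4, 4, 4, 4, 4, 4, 4, 4, 4, 4, 4, 1, 1, 1, 1, 1, 1, 1, 1, 1, 1, 1, 1, 1, 1, 1, 1, 1, 1, 1, 1, 1, 1, 1].
115 − 46 = 69 transpositions; sign(π) = (−1)^69 = -1.
(47|115)_J = -1 (Zolotarev's lemma cross-check).

-1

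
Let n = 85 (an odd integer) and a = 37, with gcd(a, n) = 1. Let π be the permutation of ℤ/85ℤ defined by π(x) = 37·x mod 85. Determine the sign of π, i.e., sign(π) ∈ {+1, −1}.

+1

Trace 9: π^k(9) = [9, 78, 81, 22, 49, 28, 16] for k=0..6.
The orbit structure of x ↦ 37x mod 85: 7 orbits of sizes [16, 16, 16, 16, 16, 4, 1].
Σ(ℓ_i−1) = 85−7 = 78; sign = (−1)^78 = +1.
Zolotarev: (37|85) = +1, matching the cycle-count sign.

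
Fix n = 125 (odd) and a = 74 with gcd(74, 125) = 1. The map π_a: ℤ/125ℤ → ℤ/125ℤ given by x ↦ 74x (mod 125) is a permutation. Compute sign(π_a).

Orbit of 76 under x↦74x: [76, 124, 51, 24, 26, 49, 1]… (length divides ord_125(74)).
π_74 has 23 disjoint cycles with lengths [10, 10, 10, 10, 10, 10, 10, 10, 10, 10, 2, 2, 2, 2, 2, 2, 2, 2, 2, 2, 2, 2, 1] on {0,…,124}.
Σ(ℓ_i−1) = 125−23 = 102; sign = (−1)^102 = +1.

+1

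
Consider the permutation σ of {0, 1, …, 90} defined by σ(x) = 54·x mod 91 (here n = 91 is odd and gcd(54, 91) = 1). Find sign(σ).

Trace 45: π^k(45) = [45, 64, 89, 74, 83, 23, 59] for k=0..6.
The orbit structure of x ↦ 54x mod 91: 9 orbits of sizes [12, 12, 12, 12, 12, 12, 12, 6, 1].
9 cycles on 91: each ℓ→(−1)^(ℓ−1), product (−1)^82 = +1.

+1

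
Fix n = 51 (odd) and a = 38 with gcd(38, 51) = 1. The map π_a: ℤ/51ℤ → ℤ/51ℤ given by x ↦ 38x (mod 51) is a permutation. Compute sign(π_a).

Orbit of 47 under x↦38x: [47, 1, 38, 16]… (length divides ord_51(38)).
Cycle lengths of π_38 on ℤ/51ℤ: [4, 4, 4, 4, 4, 4, 4, 4, 4, 4, 4, 4, 2, 1]; 14 cycles in total.
sign(π) = (−1)^{n − #cycles} = (−1)^{51−14} = (−1)^37 = -1.

-1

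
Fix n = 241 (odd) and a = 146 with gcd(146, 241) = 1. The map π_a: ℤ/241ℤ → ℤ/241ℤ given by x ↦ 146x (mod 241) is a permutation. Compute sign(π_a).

-1

Orbit of 2 under x↦146x: [2, 51, 216, 206, 192, 76, 10]… (length divides ord_241(146)).
The orbit structure of x ↦ 146x mod 241: 2 orbits of sizes [240, 1].
2 cycles on 241: each ℓ→(−1)^(ℓ−1), product (−1)^239 = -1.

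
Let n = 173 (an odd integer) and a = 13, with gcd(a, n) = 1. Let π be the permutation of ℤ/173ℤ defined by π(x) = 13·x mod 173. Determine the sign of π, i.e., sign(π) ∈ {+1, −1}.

Trace 109: π^k(109) = [109, 33, 83, 41, 14, 9, 117] for k=0..6.
The orbit structure of x ↦ 13x mod 173: 3 orbits of sizes [86, 86, 1].
3 cycles on 173: each ℓ→(−1)^(ℓ−1), product (−1)^170 = +1.
Zolotarev: (13|173) = +1, matching the cycle-count sign.

+1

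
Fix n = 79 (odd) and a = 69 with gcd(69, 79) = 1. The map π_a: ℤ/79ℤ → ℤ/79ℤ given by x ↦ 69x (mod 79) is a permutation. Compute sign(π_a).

Orbit of 41 under x↦69x: [41, 64, 71, 1, 69, 21, 27]… (length divides ord_79(69)).
π_69 has 4 disjoint cycles with lengths [26, 26, 26, 1] on {0,…,78}.
n − c = 79 − 4 = 75; sign = (−1)^75 = -1.

-1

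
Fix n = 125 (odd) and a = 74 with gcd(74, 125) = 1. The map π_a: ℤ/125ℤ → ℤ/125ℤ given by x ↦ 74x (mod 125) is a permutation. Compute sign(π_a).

+1

Trace 24: π^k(24) = [24, 26, 49, 1, 74, 101, 99] for k=0..6.
Decompose π into cycles: lengths [10, 10, 10, 10, 10, 10, 10, 10, 10, 10, 2, 2, 2, 2, 2, 2, 2, 2, 2, 2, 2, 2, 1] (23 cycles, including the fixed point 0).
Σ(ℓ_i−1) = 125−23 = 102; sign = (−1)^102 = +1.
The Jacobi symbol (74|125) = +1 (Zolotarev) agrees.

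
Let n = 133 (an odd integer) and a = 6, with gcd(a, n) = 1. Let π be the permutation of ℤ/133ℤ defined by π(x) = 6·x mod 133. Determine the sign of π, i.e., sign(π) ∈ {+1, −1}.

Orbit of 6 under x↦6x: [6, 36, 83, 99, 62, 106, 104]… (length divides ord_133(6)).
Cycle type of π: 18×6 + 9×2 + 2×3 + 1; total 12 cycles.
n − c = 133 − 12 = 121; sign = (−1)^121 = -1.
Via Zolotarev, sign(π_{6}) = (6|133) = -1.

-1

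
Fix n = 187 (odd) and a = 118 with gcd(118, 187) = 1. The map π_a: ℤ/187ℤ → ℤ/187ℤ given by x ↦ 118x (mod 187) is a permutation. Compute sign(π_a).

Start at x=103: 103 → 186 → 69 → 101 → 137 → 84 → 1 → … (one orbit).
π_118 has 26 disjoint cycles with lengths [10, 10, 10, 10, 10, 10, 10, 10, 10, 10, 10, 10, 10, 10, 10, 10, 10, 2, 2, 2, 2, 2, 2, 2, 2, 1] on {0,…,186}.
187 − 26 = 161 transpositions; sign(π) = (−1)^161 = -1.
The Jacobi symbol (118|187) = -1 (Zolotarev) agrees.

-1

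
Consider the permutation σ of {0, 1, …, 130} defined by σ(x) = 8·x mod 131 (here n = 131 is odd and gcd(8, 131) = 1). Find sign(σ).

Start at x=67: 67 → 12 → 96 → 113 → 118 → 27 → 85 → … (one orbit).
π_8 has 2 disjoint cycles with lengths [130, 1] on {0,…,130}.
n − c = 131 − 2 = 129; sign = (−1)^129 = -1.
Zolotarev: (8|131) = -1, matching the cycle-count sign.

-1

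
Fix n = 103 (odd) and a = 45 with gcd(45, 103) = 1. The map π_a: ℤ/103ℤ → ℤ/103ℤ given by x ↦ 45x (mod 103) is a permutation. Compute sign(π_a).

Trace 66: π^k(66) = [66, 86, 59, 80, 98, 84, 72] for k=0..6.
π_45 has 2 disjoint cycles with lengths [102, 1] on {0,…,102}.
Σ(ℓ_i−1) = 103−2 = 101; sign = (−1)^101 = -1.
(45|103)_J = -1 (Zolotarev's lemma cross-check).

-1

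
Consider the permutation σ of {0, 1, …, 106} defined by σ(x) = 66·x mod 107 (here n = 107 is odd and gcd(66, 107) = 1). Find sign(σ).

Orbit of 85 under x↦66x: [85, 46, 40, 72, 44, 15, 27]… (length divides ord_107(66)).
Decompose π into cycles: lengths [106, 1] (2 cycles, including the fixed point 0).
107 − 2 = 105 transpositions; sign(π) = (−1)^105 = -1.
The Jacobi symbol (66|107) = -1 (Zolotarev) agrees.

-1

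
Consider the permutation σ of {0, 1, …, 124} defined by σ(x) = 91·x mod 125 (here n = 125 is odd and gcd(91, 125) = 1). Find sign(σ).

+1

Orbit of 106 under x↦91x: [106, 21, 36, 26, 116, 56, 96]… (length divides ord_125(91)).
The orbit structure of x ↦ 91x mod 125: 13 orbits of sizes [25, 25, 25, 25, 5, 5, 5, 5, 1, 1, 1, 1, 1].
Σ(ℓ_i−1) = 125−13 = 112; sign = (−1)^112 = +1.
The Jacobi symbol (91|125) = +1 (Zolotarev) agrees.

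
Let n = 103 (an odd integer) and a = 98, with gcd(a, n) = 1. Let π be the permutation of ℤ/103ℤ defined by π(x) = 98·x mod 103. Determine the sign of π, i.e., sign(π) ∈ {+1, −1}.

+1

Trace 26: π^k(26) = [26, 76, 32, 46, 79, 17, 18] for k=0..6.
The orbit structure of x ↦ 98x mod 103: 3 orbits of sizes [51, 51, 1].
With 3 cycles on 103 points, sign = (−1)^{103−3} = +1.
Zolotarev: (98|103) = +1, matching the cycle-count sign.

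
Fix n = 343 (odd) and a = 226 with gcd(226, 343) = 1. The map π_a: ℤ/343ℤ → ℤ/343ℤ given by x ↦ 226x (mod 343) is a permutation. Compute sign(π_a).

+1

Start at x=263: 263 → 99 → 79 → 18 → 295 → 128 → 116 → … (one orbit).
π_226 has 31 disjoint cycles with lengths [21, 21, 21, 21, 21, 21, 21, 21, 21, 21, 21, 21, 21, 21, 3, 3, 3, 3, 3, 3, 3, 3, 3, 3, 3, 3, 3, 3, 3, 3, 1] on {0,…,342}.
343 − 31 = 312 transpositions; sign(π) = (−1)^312 = +1.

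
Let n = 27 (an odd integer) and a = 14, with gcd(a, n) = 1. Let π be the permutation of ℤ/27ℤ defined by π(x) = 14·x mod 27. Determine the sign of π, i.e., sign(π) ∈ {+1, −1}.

Start at x=14: 14 → 7 → 17 → 22 → 11 → 19 → 23 → … (one orbit).
4 cycles of lengths [18, 6, 2, 1].
n − c = 27 − 4 = 23; sign = (−1)^23 = -1.
Via Zolotarev, sign(π_{14}) = (14|27) = -1.

-1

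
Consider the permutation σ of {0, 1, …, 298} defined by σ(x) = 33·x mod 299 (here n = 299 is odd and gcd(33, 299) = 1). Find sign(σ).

+1

Trace 101: π^k(101) = [101, 44, 256, 76, 116, 240, 146] for k=0..6.
Cycle type of π: 132×2 + 22 + 12 + 1; total 5 cycles.
With 5 cycles on 299 points, sign = (−1)^{299−5} = +1.
The Jacobi symbol (33|299) = +1 (Zolotarev) agrees.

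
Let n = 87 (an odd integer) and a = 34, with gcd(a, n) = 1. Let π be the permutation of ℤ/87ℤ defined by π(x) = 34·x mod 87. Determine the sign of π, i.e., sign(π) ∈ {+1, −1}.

Trace 64: π^k(64) = [64, 1, 34, 25, 67, 16, 22] for k=0..6.
The orbit structure of x ↦ 34x mod 87: 9 orbits of sizes [14, 14, 14, 14, 14, 14, 1, 1, 1].
Σ(ℓ_i−1) = 87−9 = 78; sign = (−1)^78 = +1.
Check: (34/87) = +1 by Zolotarev.

+1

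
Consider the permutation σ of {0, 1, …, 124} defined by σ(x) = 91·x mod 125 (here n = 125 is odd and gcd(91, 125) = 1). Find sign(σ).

+1

Start at x=106: 106 → 21 → 36 → 26 → 116 → 56 → 96 → … (one orbit).
Cycle lengths of π_91 on ℤ/125ℤ: [25, 25, 25, 25, 5, 5, 5, 5, 1, 1, 1, 1, 1]; 13 cycles in total.
With 13 cycles on 125 points, sign = (−1)^{125−13} = +1.
Zolotarev: (91|125) = +1, matching the cycle-count sign.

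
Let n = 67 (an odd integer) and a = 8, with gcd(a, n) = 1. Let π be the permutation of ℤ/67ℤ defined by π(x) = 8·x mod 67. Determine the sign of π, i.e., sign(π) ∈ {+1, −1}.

Orbit of 5 under x↦8x: [5, 40, 52, 14, 45, 25, 66]… (length divides ord_67(8)).
Cycle type of π: 22×3 + 1; total 4 cycles.
67 − 4 = 63 transpositions; sign(π) = (−1)^63 = -1.

-1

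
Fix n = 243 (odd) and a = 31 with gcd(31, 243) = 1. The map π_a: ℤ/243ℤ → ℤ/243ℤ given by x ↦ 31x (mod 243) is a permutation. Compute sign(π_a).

Start at x=151: 151 → 64 → 40 → 25 → 46 → 211 → 223 → … (one orbit).
Cycle lengths of π_31 on ℤ/243ℤ: [81, 81, 27, 27, 9, 9, 3, 3, 1, 1, 1]; 11 cycles in total.
243 − 11 = 232 transpositions; sign(π) = (−1)^232 = +1.

+1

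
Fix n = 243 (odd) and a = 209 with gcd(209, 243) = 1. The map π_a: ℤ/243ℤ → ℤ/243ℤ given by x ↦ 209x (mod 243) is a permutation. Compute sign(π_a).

-1

Orbit of 206 under x↦209x: [206, 43, 239, 136, 236, 238, 170]… (length divides ord_243(209)).
Cycle lengths of π_209 on ℤ/243ℤ: [162, 54, 18, 6, 2, 1]; 6 cycles in total.
6 cycles on 243: each ℓ→(−1)^(ℓ−1), product (−1)^237 = -1.
The Jacobi symbol (209|243) = -1 (Zolotarev) agrees.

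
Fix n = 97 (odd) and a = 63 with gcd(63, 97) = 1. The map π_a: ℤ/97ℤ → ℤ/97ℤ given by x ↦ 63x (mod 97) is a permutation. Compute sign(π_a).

Trace 33: π^k(33) = [33, 42, 27, 52, 75, 69, 79] for k=0..6.
4 cycles of lengths [32, 32, 32, 1].
97 − 4 = 93 transpositions; sign(π) = (−1)^93 = -1.
Zolotarev: (63|97) = -1, matching the cycle-count sign.

-1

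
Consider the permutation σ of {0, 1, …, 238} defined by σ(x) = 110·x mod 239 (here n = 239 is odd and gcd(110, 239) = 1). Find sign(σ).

Start at x=202: 202 → 232 → 186 → 145 → 176 → 1 → 110 → … (one orbit).
Cycle type of π: 119×2 + 1; total 3 cycles.
3 cycles on 239: each ℓ→(−1)^(ℓ−1), product (−1)^236 = +1.
The Jacobi symbol (110|239) = +1 (Zolotarev) agrees.

+1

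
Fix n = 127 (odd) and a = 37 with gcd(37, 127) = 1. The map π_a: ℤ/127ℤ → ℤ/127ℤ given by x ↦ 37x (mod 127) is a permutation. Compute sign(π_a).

Start at x=22: 22 → 52 → 19 → 68 → 103 → 1 → 37 → … (one orbit).
Decompose π into cycles: lengths [9, 9, 9, 9, 9, 9, 9, 9, 9, 9, 9, 9, 9, 9, 1] (15 cycles, including the fixed point 0).
15 cycles on 127: each ℓ→(−1)^(ℓ−1), product (−1)^112 = +1.
(37|127)_J = +1 (Zolotarev's lemma cross-check).

+1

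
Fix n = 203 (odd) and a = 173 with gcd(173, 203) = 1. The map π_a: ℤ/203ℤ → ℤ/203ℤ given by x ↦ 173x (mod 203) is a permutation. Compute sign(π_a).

Trace 202: π^k(202) = [202, 30, 115, 1, 173, 88] for k=0..5.
Decompose π into cycles: lengths [6, 6, 6, 6, 6, 6, 6, 6, 6, 6, 6, 6, 6, 6, 6, 6, 6, 6, 6, 6, 6, 6, 6, 6, 6, 6, 6, 6, 6, 2, 2, 2, 2, 2, 2, 2, 2, 2, 2, 2, 2, 2, 2, 1] (44 cycles, including the fixed point 0).
203 − 44 = 159 transpositions; sign(π) = (−1)^159 = -1.

-1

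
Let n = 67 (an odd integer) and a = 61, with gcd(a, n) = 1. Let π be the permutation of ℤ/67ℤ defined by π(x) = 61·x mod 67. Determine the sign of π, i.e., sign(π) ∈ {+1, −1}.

-1

Orbit of 21 under x↦61x: [21, 8, 19, 20, 14, 50, 35]… (length divides ord_67(61)).
Cycle type of π: 66 + 1; total 2 cycles.
sign(π) = (−1)^{n − #cycles} = (−1)^{67−2} = (−1)^65 = -1.
The Jacobi symbol (61|67) = -1 (Zolotarev) agrees.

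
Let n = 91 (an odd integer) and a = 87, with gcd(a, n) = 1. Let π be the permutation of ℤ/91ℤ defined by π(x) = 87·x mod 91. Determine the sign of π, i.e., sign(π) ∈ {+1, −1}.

-1

Orbit of 74 under x↦87x: [74, 68, 1, 87, 16, 27]… (length divides ord_91(87)).
18 cycles of lengths [6, 6, 6, 6, 6, 6, 6, 6, 6, 6, 6, 6, 6, 3, 3, 3, 3, 1].
n − c = 91 − 18 = 73; sign = (−1)^73 = -1.
Zolotarev: (87|91) = -1, matching the cycle-count sign.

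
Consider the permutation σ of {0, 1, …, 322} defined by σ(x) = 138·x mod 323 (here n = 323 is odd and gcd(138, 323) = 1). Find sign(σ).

+1

Trace 137: π^k(137) = [137, 172, 157, 25, 220, 321, 47] for k=0..6.
Cycle type of π: 72×4 + 9×2 + 8×2 + 1; total 9 cycles.
n − c = 323 − 9 = 314; sign = (−1)^314 = +1.
The Jacobi symbol (138|323) = +1 (Zolotarev) agrees.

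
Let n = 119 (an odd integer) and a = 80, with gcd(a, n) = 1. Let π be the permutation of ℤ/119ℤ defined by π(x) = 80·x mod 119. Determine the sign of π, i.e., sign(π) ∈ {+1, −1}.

Start at x=82: 82 → 15 → 10 → 86 → 97 → 25 → 96 → … (one orbit).
Cycle type of π: 48×2 + 16 + 6 + 1; total 5 cycles.
119 − 5 = 114 transpositions; sign(π) = (−1)^114 = +1.
(80|119)_J = +1 (Zolotarev's lemma cross-check).

+1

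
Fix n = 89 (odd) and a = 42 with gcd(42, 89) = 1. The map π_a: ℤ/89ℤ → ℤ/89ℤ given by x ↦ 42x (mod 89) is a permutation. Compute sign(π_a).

+1

Trace 16: π^k(16) = [16, 49, 11, 17, 2, 84, 57] for k=0..6.
π_42 has 3 disjoint cycles with lengths [44, 44, 1] on {0,…,88}.
Σ(ℓ_i−1) = 89−3 = 86; sign = (−1)^86 = +1.
The Jacobi symbol (42|89) = +1 (Zolotarev) agrees.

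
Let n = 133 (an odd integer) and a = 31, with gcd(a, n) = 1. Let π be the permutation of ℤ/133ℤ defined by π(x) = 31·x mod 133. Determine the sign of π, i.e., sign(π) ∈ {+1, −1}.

+1

Trace 30: π^k(30) = [30, 132, 102, 103, 1, 31] for k=0..5.
Cycle lengths of π_31 on ℤ/133ℤ: [6, 6, 6, 6, 6, 6, 6, 6, 6, 6, 6, 6, 6, 6, 6, 6, 6, 6, 6, 6, 6, 6, 1]; 23 cycles in total.
With 23 cycles on 133 points, sign = (−1)^{133−23} = +1.
The Jacobi symbol (31|133) = +1 (Zolotarev) agrees.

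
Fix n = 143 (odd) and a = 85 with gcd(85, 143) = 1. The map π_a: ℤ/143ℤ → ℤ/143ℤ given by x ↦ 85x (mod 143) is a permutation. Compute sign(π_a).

Orbit of 123 under x↦85x: [123, 16, 73, 56, 41, 53, 72]… (length divides ord_143(85)).
5 cycles of lengths [60, 60, 12, 10, 1].
n − c = 143 − 5 = 138; sign = (−1)^138 = +1.
Check: (85/143) = +1 by Zolotarev.

+1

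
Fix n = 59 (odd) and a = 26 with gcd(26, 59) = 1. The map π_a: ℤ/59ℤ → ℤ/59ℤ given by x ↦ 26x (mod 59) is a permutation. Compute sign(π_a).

Trace 57: π^k(57) = [57, 7, 5, 12, 17, 29, 46] for k=0..6.
The orbit structure of x ↦ 26x mod 59: 3 orbits of sizes [29, 29, 1].
59 − 3 = 56 transpositions; sign(π) = (−1)^56 = +1.
Check: (26/59) = +1 by Zolotarev.

+1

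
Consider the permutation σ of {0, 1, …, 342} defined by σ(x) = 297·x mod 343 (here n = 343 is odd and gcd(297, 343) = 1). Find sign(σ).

Start at x=9: 9 → 272 → 179 → 341 → 92 → 227 → 191 → … (one orbit).
4 cycles of lengths [294, 42, 6, 1].
sign(π) = (−1)^{n − #cycles} = (−1)^{343−4} = (−1)^339 = -1.
(297|343)_J = -1 (Zolotarev's lemma cross-check).

-1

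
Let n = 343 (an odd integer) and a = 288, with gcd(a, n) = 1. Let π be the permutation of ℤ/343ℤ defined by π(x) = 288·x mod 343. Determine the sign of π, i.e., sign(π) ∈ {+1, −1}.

+1

Trace 155: π^k(155) = [155, 50, 337, 330, 29, 120, 260] for k=0..6.
Decompose π into cycles: lengths [49, 49, 49, 49, 49, 49, 7, 7, 7, 7, 7, 7, 1, 1, 1, 1, 1, 1, 1] (19 cycles, including the fixed point 0).
343 − 19 = 324 transpositions; sign(π) = (−1)^324 = +1.
Zolotarev: (288|343) = +1, matching the cycle-count sign.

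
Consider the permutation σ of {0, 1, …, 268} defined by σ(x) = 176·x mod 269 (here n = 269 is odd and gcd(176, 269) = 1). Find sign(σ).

Orbit of 253 under x↦176x: [253, 143, 151, 214, 4, 166, 164]… (length divides ord_269(176)).
The orbit structure of x ↦ 176x mod 269: 3 orbits of sizes [134, 134, 1].
269 − 3 = 266 transpositions; sign(π) = (−1)^266 = +1.

+1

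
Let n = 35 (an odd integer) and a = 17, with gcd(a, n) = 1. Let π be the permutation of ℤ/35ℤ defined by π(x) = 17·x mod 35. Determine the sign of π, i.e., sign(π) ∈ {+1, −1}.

Trace 3: π^k(3) = [3, 16, 27, 4, 33, 1, 17] for k=0..6.
5 cycles of lengths [12, 12, 6, 4, 1].
5 cycles on 35: each ℓ→(−1)^(ℓ−1), product (−1)^30 = +1.
The Jacobi symbol (17|35) = +1 (Zolotarev) agrees.

+1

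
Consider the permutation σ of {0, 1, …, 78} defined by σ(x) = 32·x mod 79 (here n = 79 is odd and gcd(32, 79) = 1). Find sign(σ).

Orbit of 72 under x↦32x: [72, 13, 21, 40, 16, 38, 31]… (length divides ord_79(32)).
π_32 has 3 disjoint cycles with lengths [39, 39, 1] on {0,…,78}.
79 − 3 = 76 transpositions; sign(π) = (−1)^76 = +1.
(32|79)_J = +1 (Zolotarev's lemma cross-check).

+1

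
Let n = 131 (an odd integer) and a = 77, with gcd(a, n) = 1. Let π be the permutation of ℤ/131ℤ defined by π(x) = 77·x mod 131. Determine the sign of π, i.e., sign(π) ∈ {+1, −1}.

Trace 100: π^k(100) = [100, 102, 125, 62, 58, 12, 7] for k=0..6.
Cycle lengths of π_77 on ℤ/131ℤ: [65, 65, 1]; 3 cycles in total.
n − c = 131 − 3 = 128; sign = (−1)^128 = +1.
Zolotarev: (77|131) = +1, matching the cycle-count sign.

+1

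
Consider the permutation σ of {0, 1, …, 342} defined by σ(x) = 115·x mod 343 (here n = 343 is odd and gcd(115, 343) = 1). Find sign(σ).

Start at x=31: 31 → 135 → 90 → 60 → 40 → 141 → 94 → … (one orbit).
π_115 has 4 disjoint cycles with lengths [294, 42, 6, 1] on {0,…,342}.
sign(π) = (−1)^{n − #cycles} = (−1)^{343−4} = (−1)^339 = -1.

-1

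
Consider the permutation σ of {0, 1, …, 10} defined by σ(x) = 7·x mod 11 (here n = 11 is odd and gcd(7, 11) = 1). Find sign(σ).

-1

Start at x=8: 8 → 1 → 7 → 5 → 2 → 3 → 10 → … (one orbit).
Decompose π into cycles: lengths [10, 1] (2 cycles, including the fixed point 0).
2 cycles on 11: each ℓ→(−1)^(ℓ−1), product (−1)^9 = -1.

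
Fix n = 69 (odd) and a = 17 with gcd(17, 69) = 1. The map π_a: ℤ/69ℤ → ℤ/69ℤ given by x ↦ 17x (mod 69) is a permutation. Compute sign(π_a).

Orbit of 4 under x↦17x: [4, 68, 52, 56, 55, 38, 25]… (length divides ord_69(17)).
The orbit structure of x ↦ 17x mod 69: 5 orbits of sizes [22, 22, 22, 2, 1].
5 cycles on 69: each ℓ→(−1)^(ℓ−1), product (−1)^64 = +1.

+1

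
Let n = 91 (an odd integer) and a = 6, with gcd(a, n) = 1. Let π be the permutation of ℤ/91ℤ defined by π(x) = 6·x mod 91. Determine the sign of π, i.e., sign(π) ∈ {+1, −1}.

Trace 29: π^k(29) = [29, 83, 43, 76, 1, 6, 36] for k=0..6.
The orbit structure of x ↦ 6x mod 91: 11 orbits of sizes [12, 12, 12, 12, 12, 12, 12, 2, 2, 2, 1].
91 − 11 = 80 transpositions; sign(π) = (−1)^80 = +1.

+1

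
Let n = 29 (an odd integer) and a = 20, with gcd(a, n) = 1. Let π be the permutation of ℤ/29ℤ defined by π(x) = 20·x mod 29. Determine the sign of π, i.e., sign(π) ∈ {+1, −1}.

+1

Orbit of 23 under x↦20x: [23, 25, 7, 24, 16, 1, 20]… (length divides ord_29(20)).
Cycle lengths of π_20 on ℤ/29ℤ: [7, 7, 7, 7, 1]; 5 cycles in total.
n − c = 29 − 5 = 24; sign = (−1)^24 = +1.
Zolotarev: (20|29) = +1, matching the cycle-count sign.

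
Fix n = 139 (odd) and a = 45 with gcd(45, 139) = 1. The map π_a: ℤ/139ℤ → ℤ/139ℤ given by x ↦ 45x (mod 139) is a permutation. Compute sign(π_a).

+1

Trace 80: π^k(80) = [80, 125, 65, 6, 131, 57, 63] for k=0..6.
Cycle lengths of π_45 on ℤ/139ℤ: [23, 23, 23, 23, 23, 23, 1]; 7 cycles in total.
139 − 7 = 132 transpositions; sign(π) = (−1)^132 = +1.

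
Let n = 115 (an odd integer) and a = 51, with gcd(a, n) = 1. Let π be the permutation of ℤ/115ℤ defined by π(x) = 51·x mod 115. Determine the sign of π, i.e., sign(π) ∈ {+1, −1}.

Start at x=26: 26 → 61 → 6 → 76 → 81 → 106 → 1 → … (one orbit).
10 cycles of lengths [22, 22, 22, 22, 22, 1, 1, 1, 1, 1].
Σ(ℓ_i−1) = 115−10 = 105; sign = (−1)^105 = -1.
Zolotarev: (51|115) = -1, matching the cycle-count sign.

-1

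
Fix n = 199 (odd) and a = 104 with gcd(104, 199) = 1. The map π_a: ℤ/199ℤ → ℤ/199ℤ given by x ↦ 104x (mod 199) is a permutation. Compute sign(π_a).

+1

Trace 43: π^k(43) = [43, 94, 25, 13, 158, 114, 115] for k=0..6.
π_104 has 3 disjoint cycles with lengths [99, 99, 1] on {0,…,198}.
3 cycles on 199: each ℓ→(−1)^(ℓ−1), product (−1)^196 = +1.
(104|199)_J = +1 (Zolotarev's lemma cross-check).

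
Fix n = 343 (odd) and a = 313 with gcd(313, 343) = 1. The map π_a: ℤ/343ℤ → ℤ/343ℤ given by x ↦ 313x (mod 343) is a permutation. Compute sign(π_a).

-1

Start at x=342: 342 → 30 → 129 → 246 → 166 → 165 → 195 → … (one orbit).
Cycle type of π: 42×7 + 6×8 + 1; total 16 cycles.
n − c = 343 − 16 = 327; sign = (−1)^327 = -1.
The Jacobi symbol (313|343) = -1 (Zolotarev) agrees.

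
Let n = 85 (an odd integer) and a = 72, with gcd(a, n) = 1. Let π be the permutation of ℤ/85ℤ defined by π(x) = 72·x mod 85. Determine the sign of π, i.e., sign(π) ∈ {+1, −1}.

-1

Trace 72: π^k(72) = [72, 84, 13, 1] for k=0..3.
Cycle type of π: 4×21 + 1; total 22 cycles.
sign(π) = (−1)^{n − #cycles} = (−1)^{85−22} = (−1)^63 = -1.
Zolotarev: (72|85) = -1, matching the cycle-count sign.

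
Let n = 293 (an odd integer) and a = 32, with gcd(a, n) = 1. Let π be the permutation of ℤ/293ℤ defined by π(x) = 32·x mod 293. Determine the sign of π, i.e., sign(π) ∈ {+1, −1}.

-1

Orbit of 178 under x↦32x: [178, 129, 26, 246, 254, 217, 205]… (length divides ord_293(32)).
π_32 has 2 disjoint cycles with lengths [292, 1] on {0,…,292}.
293 − 2 = 291 transpositions; sign(π) = (−1)^291 = -1.
The Jacobi symbol (32|293) = -1 (Zolotarev) agrees.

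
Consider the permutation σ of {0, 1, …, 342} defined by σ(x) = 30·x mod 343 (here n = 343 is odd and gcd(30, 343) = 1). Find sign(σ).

Trace 226: π^k(226) = [226, 263, 1, 30, 214, 246, 177] for k=0..6.
31 cycles of lengths [21, 21, 21, 21, 21, 21, 21, 21, 21, 21, 21, 21, 21, 21, 3, 3, 3, 3, 3, 3, 3, 3, 3, 3, 3, 3, 3, 3, 3, 3, 1].
31 cycles on 343: each ℓ→(−1)^(ℓ−1), product (−1)^312 = +1.
Via Zolotarev, sign(π_{30}) = (30|343) = +1.

+1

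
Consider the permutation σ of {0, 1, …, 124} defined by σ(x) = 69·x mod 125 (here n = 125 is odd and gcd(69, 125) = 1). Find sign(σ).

Trace 66: π^k(66) = [66, 54, 101, 94, 111, 34, 96] for k=0..6.
Decompose π into cycles: lengths [50, 50, 10, 10, 2, 2, 1] (7 cycles, including the fixed point 0).
Σ(ℓ_i−1) = 125−7 = 118; sign = (−1)^118 = +1.

+1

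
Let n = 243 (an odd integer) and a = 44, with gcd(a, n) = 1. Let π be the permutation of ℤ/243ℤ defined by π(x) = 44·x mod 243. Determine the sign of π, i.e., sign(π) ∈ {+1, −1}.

-1

Orbit of 107 under x↦44x: [107, 91, 116, 1, 44, 235, 134]… (length divides ord_243(44)).
Cycle type of π: 54×3 + 18×3 + 6×3 + 2×4 + 1; total 14 cycles.
14 cycles on 243: each ℓ→(−1)^(ℓ−1), product (−1)^229 = -1.
(44|243)_J = -1 (Zolotarev's lemma cross-check).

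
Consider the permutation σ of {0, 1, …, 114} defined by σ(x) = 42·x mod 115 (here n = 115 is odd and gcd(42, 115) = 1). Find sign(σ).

Start at x=28: 28 → 26 → 57 → 94 → 38 → 101 → 102 → … (one orbit).
The orbit structure of x ↦ 42x mod 115: 5 orbits of sizes [44, 44, 22, 4, 1].
5 cycles on 115: each ℓ→(−1)^(ℓ−1), product (−1)^110 = +1.
(42|115)_J = +1 (Zolotarev's lemma cross-check).

+1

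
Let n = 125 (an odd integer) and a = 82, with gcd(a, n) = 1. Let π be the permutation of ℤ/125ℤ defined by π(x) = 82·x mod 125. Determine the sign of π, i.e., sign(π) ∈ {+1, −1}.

-1

Trace 107: π^k(107) = [107, 24, 93, 1, 82, 99, 118] for k=0..6.
Cycle type of π: 20×5 + 4×6 + 1; total 12 cycles.
With 12 cycles on 125 points, sign = (−1)^{125−12} = -1.
The Jacobi symbol (82|125) = -1 (Zolotarev) agrees.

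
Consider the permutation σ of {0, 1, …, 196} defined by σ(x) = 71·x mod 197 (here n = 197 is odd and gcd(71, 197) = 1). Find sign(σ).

-1

Orbit of 11 under x↦71x: [11, 190, 94, 173, 69, 171, 124]… (length divides ord_197(71)).
The orbit structure of x ↦ 71x mod 197: 2 orbits of sizes [196, 1].
sign(π) = (−1)^{n − #cycles} = (−1)^{197−2} = (−1)^195 = -1.
Check: (71/197) = -1 by Zolotarev.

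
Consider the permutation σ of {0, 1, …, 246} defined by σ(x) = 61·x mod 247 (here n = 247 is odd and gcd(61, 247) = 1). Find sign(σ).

+1

Orbit of 55 under x↦61x: [55, 144, 139, 81, 1, 61, 16]… (length divides ord_247(61)).
31 cycles of lengths [9, 9, 9, 9, 9, 9, 9, 9, 9, 9, 9, 9, 9, 9, 9, 9, 9, 9, 9, 9, 9, 9, 9, 9, 9, 9, 3, 3, 3, 3, 1].
Σ(ℓ_i−1) = 247−31 = 216; sign = (−1)^216 = +1.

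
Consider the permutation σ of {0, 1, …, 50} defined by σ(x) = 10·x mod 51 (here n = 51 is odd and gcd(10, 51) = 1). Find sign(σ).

-1

Start at x=28: 28 → 25 → 46 → 1 → 10 → 49 → 31 → … (one orbit).
Cycle type of π: 16×3 + 1×3; total 6 cycles.
With 6 cycles on 51 points, sign = (−1)^{51−6} = -1.
Zolotarev: (10|51) = -1, matching the cycle-count sign.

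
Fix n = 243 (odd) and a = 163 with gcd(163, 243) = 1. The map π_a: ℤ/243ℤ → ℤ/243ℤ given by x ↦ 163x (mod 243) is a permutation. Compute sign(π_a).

+1

Start at x=1: 1 → 163 → 82 → 1 (one orbit).
135 cycles of lengths [3, 3, 3, 3, 3, 3, 3, 3, 3, 3, 3, 3, 3, 3, 3, 3, 3, 3, 3, 3, 3, 3, 3, 3, 3, 3, 3, 3, 3, 3, 3, 3, 3, 3, 3, 3, 3, 3, 3, 3, 3, 3, 3, 3, 3, 3, 3, 3, 3, 3, 3, 3, 3, 3, 1, 1, 1, 1, 1, 1, 1, 1, 1, 1, 1, 1, 1, 1, 1, 1, 1, 1, 1, 1, 1, 1, 1, 1, 1, 1, 1, 1, 1, 1, 1, 1, 1, 1, 1, 1, 1, 1, 1, 1, 1, 1, 1, 1, 1, 1, 1, 1, 1, 1, 1, 1, 1, 1, 1, 1, 1, 1, 1, 1, 1, 1, 1, 1, 1, 1, 1, 1, 1, 1, 1, 1, 1, 1, 1, 1, 1, 1, 1, 1, 1].
sign(π) = (−1)^{n − #cycles} = (−1)^{243−135} = (−1)^108 = +1.
Check: (163/243) = +1 by Zolotarev.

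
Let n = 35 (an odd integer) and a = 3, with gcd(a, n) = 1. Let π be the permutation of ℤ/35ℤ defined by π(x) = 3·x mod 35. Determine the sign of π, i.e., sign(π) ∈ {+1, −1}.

+1

Start at x=4: 4 → 12 → 1 → 3 → 9 → 27 → 11 → … (one orbit).
Decompose π into cycles: lengths [12, 12, 6, 4, 1] (5 cycles, including the fixed point 0).
Σ(ℓ_i−1) = 35−5 = 30; sign = (−1)^30 = +1.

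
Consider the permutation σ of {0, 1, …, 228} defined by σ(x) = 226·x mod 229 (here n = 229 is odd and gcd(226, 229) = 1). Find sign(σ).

+1

Orbit of 42 under x↦226x: [42, 103, 149, 11, 196, 99, 161]… (length divides ord_229(226)).
3 cycles of lengths [114, 114, 1].
Σ(ℓ_i−1) = 229−3 = 226; sign = (−1)^226 = +1.
Via Zolotarev, sign(π_{226}) = (226|229) = +1.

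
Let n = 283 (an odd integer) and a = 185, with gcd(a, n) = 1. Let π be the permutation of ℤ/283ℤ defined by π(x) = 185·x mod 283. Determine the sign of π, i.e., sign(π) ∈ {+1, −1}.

Start at x=127: 127 → 6 → 261 → 175 → 113 → 246 → 230 → … (one orbit).
3 cycles of lengths [141, 141, 1].
Σ(ℓ_i−1) = 283−3 = 280; sign = (−1)^280 = +1.

+1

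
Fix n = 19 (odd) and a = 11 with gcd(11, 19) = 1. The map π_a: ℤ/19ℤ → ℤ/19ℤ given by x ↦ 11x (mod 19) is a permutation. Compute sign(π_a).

+1

Start at x=7: 7 → 1 → 11 → 7 (one orbit).
π_11 has 7 disjoint cycles with lengths [3, 3, 3, 3, 3, 3, 1] on {0,…,18}.
With 7 cycles on 19 points, sign = (−1)^{19−7} = +1.
Check: (11/19) = +1 by Zolotarev.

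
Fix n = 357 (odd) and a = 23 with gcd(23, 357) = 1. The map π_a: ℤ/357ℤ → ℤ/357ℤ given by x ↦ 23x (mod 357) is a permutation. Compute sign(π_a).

Start at x=331: 331 → 116 → 169 → 317 → 151 → 260 → 268 → … (one orbit).
Decompose π into cycles: lengths [48, 48, 48, 48, 48, 48, 16, 16, 16, 6, 6, 3, 3, 2, 1] (15 cycles, including the fixed point 0).
15 cycles on 357: each ℓ→(−1)^(ℓ−1), product (−1)^342 = +1.

+1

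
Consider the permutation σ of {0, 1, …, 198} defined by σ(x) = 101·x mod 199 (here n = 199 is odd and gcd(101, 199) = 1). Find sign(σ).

-1

Orbit of 40 under x↦101x: [40, 60, 90, 135, 103, 55, 182]… (length divides ord_199(101)).
4 cycles of lengths [66, 66, 66, 1].
n − c = 199 − 4 = 195; sign = (−1)^195 = -1.
Check: (101/199) = -1 by Zolotarev.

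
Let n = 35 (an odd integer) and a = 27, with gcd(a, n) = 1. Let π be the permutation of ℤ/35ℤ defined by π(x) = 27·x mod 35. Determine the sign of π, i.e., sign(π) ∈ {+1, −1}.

+1

Start at x=27: 27 → 29 → 13 → 1 → 27 (one orbit).
Cycle type of π: 4×7 + 2×3 + 1; total 11 cycles.
sign(π) = (−1)^{n − #cycles} = (−1)^{35−11} = (−1)^24 = +1.
Zolotarev: (27|35) = +1, matching the cycle-count sign.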